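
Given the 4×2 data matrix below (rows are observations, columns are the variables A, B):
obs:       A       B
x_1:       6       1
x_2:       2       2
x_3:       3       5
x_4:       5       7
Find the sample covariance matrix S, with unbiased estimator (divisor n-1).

Step 1 — column means:
  mean(A) = (6 + 2 + 3 + 5) / 4 = 16/4 = 4
  mean(B) = (1 + 2 + 5 + 7) / 4 = 15/4 = 3.75

Step 2 — sample covariance S[i,j] = (1/(n-1)) · Σ_k (x_{k,i} - mean_i) · (x_{k,j} - mean_j), with n-1 = 3.
  S[A,A] = ((2)·(2) + (-2)·(-2) + (-1)·(-1) + (1)·(1)) / 3 = 10/3 = 3.3333
  S[A,B] = ((2)·(-2.75) + (-2)·(-1.75) + (-1)·(1.25) + (1)·(3.25)) / 3 = 0/3 = 0
  S[B,B] = ((-2.75)·(-2.75) + (-1.75)·(-1.75) + (1.25)·(1.25) + (3.25)·(3.25)) / 3 = 22.75/3 = 7.5833

S is symmetric (S[j,i] = S[i,j]). Assembling:

S = [[3.3333, 0],
 [0, 7.5833]]


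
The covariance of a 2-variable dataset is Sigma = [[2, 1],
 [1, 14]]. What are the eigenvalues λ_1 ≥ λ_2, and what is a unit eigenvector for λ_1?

Step 1 — characteristic polynomial of 2×2 Sigma:
  det(Sigma - λI) = λ² - trace · λ + det = 0.
  trace = 2 + 14 = 16, det = 2·14 - (1)² = 27.
Step 2 — discriminant:
  Δ = trace² - 4·det = 256 - 108 = 148.
Step 3 — eigenvalues:
  λ = (trace ± √Δ)/2 = (16 ± 12.1655)/2,
  λ_1 = 14.0828,  λ_2 = 1.9172.

Step 4 — unit eigenvector for λ_1: solve (Sigma - λ_1 I)v = 0. First row:
  (2 - 14.0828)·v_x + (1)·v_y = 0, i.e. (-12.0828)·v_x + (1)·v_y = 0,
  so v ∝ (b, λ_1 - a) = (1, 12.0828) = u.
  ||u|| = √((1)² + (12.0828)²) = √(146.9932) ≈ 12.1241,
  v_1 = u/||u|| ≈ (0.0825, 0.9966) (||v_1|| = 1).

λ_1 = 14.0828,  λ_2 = 1.9172;  v_1 ≈ (0.0825, 0.9966)


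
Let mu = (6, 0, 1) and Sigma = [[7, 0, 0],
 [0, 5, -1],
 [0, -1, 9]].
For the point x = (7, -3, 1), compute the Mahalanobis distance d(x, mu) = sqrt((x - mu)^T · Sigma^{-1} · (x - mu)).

Step 1 — centre the observation: (x - mu) = (1, -3, 0).

Step 2 — invert Sigma (cofactor / det for 3×3, or solve directly):
  Sigma^{-1} = [[0.1429, 0, 0],
 [0, 0.2045, 0.0227],
 [0, 0.0227, 0.1136]].

Step 3 — form the quadratic (x - mu)^T · Sigma^{-1} · (x - mu):
  Sigma^{-1} · (x - mu) = (0.1429, -0.6136, -0.0682).
  (x - mu)^T · [Sigma^{-1} · (x - mu)] = (1)·(0.1429) + (-3)·(-0.6136) + (0)·(-0.0682) = 1.9838.

Step 4 — take square root: d = √(1.9838) ≈ 1.4085.

d(x, mu) = √(1.9838) ≈ 1.4085


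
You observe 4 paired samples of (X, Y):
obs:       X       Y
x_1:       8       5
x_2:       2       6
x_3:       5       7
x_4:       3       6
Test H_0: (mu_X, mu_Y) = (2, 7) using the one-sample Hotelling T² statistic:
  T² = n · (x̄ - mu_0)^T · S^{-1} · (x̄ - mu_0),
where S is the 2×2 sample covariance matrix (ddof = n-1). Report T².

Step 1 — sample mean vector:
  mean(X) = (8 + 2 + 5 + 3) / 4 = 18/4 = 4.5
  mean(Y) = (5 + 6 + 7 + 6) / 4 = 24/4 = 6
  x̄ = (4.5, 6),  deviation x̄ - mu_0 = (4.5, 6) - (2, 7) = (2.5, -1).

Step 2 — sample covariance matrix, S[i,j] = (1/(n-1)) · Σ_k (x_{k,i} - mean_i) · (x_{k,j} - mean_j), divisor n-1 = 3:
  S[X,X] = ((3.5)·(3.5) + (-2.5)·(-2.5) + (0.5)·(0.5) + (-1.5)·(-1.5)) / 3 = 21/3 = 7
  S[X,Y] = ((3.5)·(-1) + (-2.5)·(0) + (0.5)·(1) + (-1.5)·(0)) / 3 = -3/3 = -1
  S[Y,Y] = ((-1)·(-1) + (0)·(0) + (1)·(1) + (0)·(0)) / 3 = 2/3 = 0.6667
  S = [[7, -1],
 [-1, 0.6667]].

Step 3 — invert S. det(S) = 7·0.6667 - (-1)² = 3.6667.
  S^{-1} = (1/det) · [[d, -b], [-b, a]] = [[0.1818, 0.2727],
 [0.2727, 1.9091]].

Step 4 — quadratic form (x̄ - mu_0)^T · S^{-1} · (x̄ - mu_0):
  S^{-1} · (x̄ - mu_0) = (0.1818, -1.2273),
  (x̄ - mu_0)^T · [...] = (2.5)·(0.1818) + (-1)·(-1.2273) = 1.6818.

Step 5 — scale by n: T² = 4 · 1.6818 = 6.7273.

T² ≈ 6.7273


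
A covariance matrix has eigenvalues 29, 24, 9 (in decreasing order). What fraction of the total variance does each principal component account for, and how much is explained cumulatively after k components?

Step 1 — total variance = trace(Sigma) = Σ λ_i = 29 + 24 + 9 = 62.

Step 2 — fraction explained by component i = λ_i / Σ λ:
  PC1: 29/62 = 0.4677
  PC2: 24/62 = 0.3871
  PC3: 9/62 = 0.1452

Step 3 — cumulative fraction after k components = (λ_1 + ... + λ_k) / Σ λ:
  k = 1: 29/62 = 0.4677
  k = 2: (29 + 24)/62 = 53/62 = 0.8548
  k = 3: (29 + 24 + 9)/62 = 62/62 = 1

Summary (fraction, with percent):

explained: PC1 0.4677 (46.77%), PC2 0.3871 (38.71%), PC3 0.1452 (14.52%);  cumulative: 0.4677, 0.8548, 1


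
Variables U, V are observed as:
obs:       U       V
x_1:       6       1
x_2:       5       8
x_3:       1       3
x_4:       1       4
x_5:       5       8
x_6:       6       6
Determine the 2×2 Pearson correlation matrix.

Step 1 — column means:
  mean(U) = (6 + 5 + 1 + 1 + 5 + 6) / 6 = 24/6 = 4
  mean(V) = (1 + 8 + 3 + 4 + 8 + 6) / 6 = 30/6 = 5

Step 2 — sample variances and covariances s[i,j] = (1/(n-1)) · Σ_k (x_{k,i} - mean_i) · (x_{k,j} - mean_j), with n-1 = 5:
  s[U,U] = ((2)·(2) + (1)·(1) + (-3)·(-3) + (-3)·(-3) + (1)·(1) + (2)·(2)) / 5 = 28/5 = 5.6
  s[U,V] = ((2)·(-4) + (1)·(3) + (-3)·(-2) + (-3)·(-1) + (1)·(3) + (2)·(1)) / 5 = 9/5 = 1.8
  s[V,V] = ((-4)·(-4) + (3)·(3) + (-2)·(-2) + (-1)·(-1) + (3)·(3) + (1)·(1)) / 5 = 40/5 = 8
  Sample standard deviations s_i = √(s[i,i]):
  s(U) = √(5.6) = 2.3664
  s(V) = √(8) = 2.8284

Step 3 — r_{ij} = s_{ij} / (s_i · s_j):
  r[U,U] = 1 (diagonal).
  r[U,V] = 1.8 / (2.3664 · 2.8284) = 1.8 / 6.6933 = 0.2689
  r[V,V] = 1 (diagonal).

R is symmetric with unit diagonal. Assembling:

R = [[1, 0.2689],
 [0.2689, 1]]


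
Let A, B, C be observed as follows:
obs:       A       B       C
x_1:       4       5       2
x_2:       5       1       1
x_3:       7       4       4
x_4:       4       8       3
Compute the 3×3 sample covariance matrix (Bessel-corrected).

Step 1 — column means:
  mean(A) = (4 + 5 + 7 + 4) / 4 = 20/4 = 5
  mean(B) = (5 + 1 + 4 + 8) / 4 = 18/4 = 4.5
  mean(C) = (2 + 1 + 4 + 3) / 4 = 10/4 = 2.5

Step 2 — sample covariance S[i,j] = (1/(n-1)) · Σ_k (x_{k,i} - mean_i) · (x_{k,j} - mean_j), with n-1 = 3.
  S[A,A] = ((-1)·(-1) + (0)·(0) + (2)·(2) + (-1)·(-1)) / 3 = 6/3 = 2
  S[A,B] = ((-1)·(0.5) + (0)·(-3.5) + (2)·(-0.5) + (-1)·(3.5)) / 3 = -5/3 = -1.6667
  S[A,C] = ((-1)·(-0.5) + (0)·(-1.5) + (2)·(1.5) + (-1)·(0.5)) / 3 = 3/3 = 1
  S[B,B] = ((0.5)·(0.5) + (-3.5)·(-3.5) + (-0.5)·(-0.5) + (3.5)·(3.5)) / 3 = 25/3 = 8.3333
  S[B,C] = ((0.5)·(-0.5) + (-3.5)·(-1.5) + (-0.5)·(1.5) + (3.5)·(0.5)) / 3 = 6/3 = 2
  S[C,C] = ((-0.5)·(-0.5) + (-1.5)·(-1.5) + (1.5)·(1.5) + (0.5)·(0.5)) / 3 = 5/3 = 1.6667

S is symmetric (S[j,i] = S[i,j]). Assembling:

S = [[2, -1.6667, 1],
 [-1.6667, 8.3333, 2],
 [1, 2, 1.6667]]


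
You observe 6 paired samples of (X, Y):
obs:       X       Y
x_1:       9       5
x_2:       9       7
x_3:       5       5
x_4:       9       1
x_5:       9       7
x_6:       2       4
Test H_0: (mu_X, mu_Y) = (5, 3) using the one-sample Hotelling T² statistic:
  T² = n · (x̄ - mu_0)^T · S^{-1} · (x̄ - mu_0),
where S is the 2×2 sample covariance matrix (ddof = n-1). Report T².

Step 1 — sample mean vector:
  mean(X) = (9 + 9 + 5 + 9 + 9 + 2) / 6 = 43/6 = 7.1667
  mean(Y) = (5 + 7 + 5 + 1 + 7 + 4) / 6 = 29/6 = 4.8333
  x̄ = (7.1667, 4.8333),  deviation x̄ - mu_0 = (7.1667, 4.8333) - (5, 3) = (2.1667, 1.8333).

Step 2 — sample covariance matrix, S[i,j] = (1/(n-1)) · Σ_k (x_{k,i} - mean_i) · (x_{k,j} - mean_j), divisor n-1 = 5:
  S[X,X] = ((1.8333)·(1.8333) + (1.8333)·(1.8333) + (-2.1667)·(-2.1667) + (1.8333)·(1.8333) + (1.8333)·(1.8333) + (-5.1667)·(-5.1667)) / 5 = 44.8333/5 = 8.9667
  S[X,Y] = ((1.8333)·(0.1667) + (1.8333)·(2.1667) + (-2.1667)·(0.1667) + (1.8333)·(-3.8333) + (1.8333)·(2.1667) + (-5.1667)·(-0.8333)) / 5 = 5.1667/5 = 1.0333
  S[Y,Y] = ((0.1667)·(0.1667) + (2.1667)·(2.1667) + (0.1667)·(0.1667) + (-3.8333)·(-3.8333) + (2.1667)·(2.1667) + (-0.8333)·(-0.8333)) / 5 = 24.8333/5 = 4.9667
  S = [[8.9667, 1.0333],
 [1.0333, 4.9667]].

Step 3 — invert S. det(S) = 8.9667·4.9667 - (1.0333)² = 43.4667.
  S^{-1} = (1/det) · [[d, -b], [-b, a]] = [[0.1143, -0.0238],
 [-0.0238, 0.2063]].

Step 4 — quadratic form (x̄ - mu_0)^T · S^{-1} · (x̄ - mu_0):
  S^{-1} · (x̄ - mu_0) = (0.204, 0.3267),
  (x̄ - mu_0)^T · [...] = (2.1667)·(0.204) + (1.8333)·(0.3267) = 1.0409.

Step 5 — scale by n: T² = 6 · 1.0409 = 6.2454.

T² ≈ 6.2454


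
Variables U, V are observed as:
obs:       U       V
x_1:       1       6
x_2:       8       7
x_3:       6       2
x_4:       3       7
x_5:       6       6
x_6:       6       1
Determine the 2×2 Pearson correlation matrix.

Step 1 — column means:
  mean(U) = (1 + 8 + 6 + 3 + 6 + 6) / 6 = 30/6 = 5
  mean(V) = (6 + 7 + 2 + 7 + 6 + 1) / 6 = 29/6 = 4.8333

Step 2 — sample variances and covariances s[i,j] = (1/(n-1)) · Σ_k (x_{k,i} - mean_i) · (x_{k,j} - mean_j), with n-1 = 5:
  s[U,U] = ((-4)·(-4) + (3)·(3) + (1)·(1) + (-2)·(-2) + (1)·(1) + (1)·(1)) / 5 = 32/5 = 6.4
  s[U,V] = ((-4)·(1.1667) + (3)·(2.1667) + (1)·(-2.8333) + (-2)·(2.1667) + (1)·(1.1667) + (1)·(-3.8333)) / 5 = -8/5 = -1.6
  s[V,V] = ((1.1667)·(1.1667) + (2.1667)·(2.1667) + (-2.8333)·(-2.8333) + (2.1667)·(2.1667) + (1.1667)·(1.1667) + (-3.8333)·(-3.8333)) / 5 = 34.8333/5 = 6.9667
  Sample standard deviations s_i = √(s[i,i]):
  s(U) = √(6.4) = 2.5298
  s(V) = √(6.9667) = 2.6394

Step 3 — r_{ij} = s_{ij} / (s_i · s_j):
  r[U,U] = 1 (diagonal).
  r[U,V] = -1.6 / (2.5298 · 2.6394) = -1.6 / 6.6773 = -0.2396
  r[V,V] = 1 (diagonal).

R is symmetric with unit diagonal. Assembling:

R = [[1, -0.2396],
 [-0.2396, 1]]


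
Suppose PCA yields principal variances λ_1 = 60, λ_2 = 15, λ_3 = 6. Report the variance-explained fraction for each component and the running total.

Step 1 — total variance = trace(Sigma) = Σ λ_i = 60 + 15 + 6 = 81.

Step 2 — fraction explained by component i = λ_i / Σ λ:
  PC1: 60/81 = 0.7407
  PC2: 15/81 = 0.1852
  PC3: 6/81 = 0.0741

Step 3 — cumulative fraction after k components = (λ_1 + ... + λ_k) / Σ λ:
  k = 1: 60/81 = 0.7407
  k = 2: (60 + 15)/81 = 75/81 = 0.9259
  k = 3: (60 + 15 + 6)/81 = 81/81 = 1

Summary (fraction, with percent):

explained: PC1 0.7407 (74.07%), PC2 0.1852 (18.52%), PC3 0.0741 (7.41%);  cumulative: 0.7407, 0.9259, 1


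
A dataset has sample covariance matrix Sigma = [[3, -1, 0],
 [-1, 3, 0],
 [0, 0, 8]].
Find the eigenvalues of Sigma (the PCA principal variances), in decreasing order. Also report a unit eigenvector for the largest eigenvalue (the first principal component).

Step 1 — characteristic polynomial p(λ) = det(λI - Sigma) = λ³ - tr·λ² + c_1·λ - det, where tr = trace, c_1 = sum of the principal 2×2 minors, det = det(Sigma):
  tr = 3 + 3 + 8 = 14,
  c_1 = (3·3 - (-1)²) + (3·8 - (0)²) + (3·8 - (0)²) = 8 + 24 + 24 = 56,
  det = 3·(3·8 - (0)²) - (-1)·((-1)·8 - (0)·(0)) + (0)·((-1)·(0) - 3·(0)) = 3·(24) - (-1)·(-8) + (0)·(0) = 64.
  So p(λ) = λ³ - 14λ² + 56λ - 64.
Step 2 — look for an integer root (rational root theorem: any rational root is an integer divisor of 64). Testing λ = 2:
  p(2) = 8 - 56 + 112 - 64 = 0  ✓
  Dividing out (λ - 2): p(λ) = (λ - 2)(λ² - 12λ + 32).
Step 3 — remaining eigenvalues from the quadratic λ² - 12λ + 32 = 0:
  Δ = 12² - 4·32 = 144 - 128 = 16,  λ = (12 ± √16)/2 = (12 ± 4)/2 = 8 or 4.
  Sorted: λ_1 = 8,  λ_2 = 4,  λ_3 = 2  (check: sum = 14 = tr ✓).

Step 4 — unit eigenvector for λ_1 = 8: v spans the null space of (Sigma - λ_1 I), whose rows are
  r_1 = (-5, -1, 0),  r_2 = (-1, -5, 0),  r_3 = (0, 0, 0).
  v is orthogonal to every row, so take v ∝ r_1 × r_2 = ((-1)·(0) - (0)·(-5), (0)·(-1) - (-5)·(0), (-5)·(-5) - (-1)·(-1)) = (0, 0, 24).
  Rescale (divide by 24): u = (0, 0, 1).
  ||u|| = √((0)² + (0)² + (1)²) = √(1) = 1,  v_1 = u/||u|| ≈ (0, 0, 1) (||v_1|| = 1).

λ_1 = 8,  λ_2 = 4,  λ_3 = 2;  v_1 ≈ (0, 0, 1)


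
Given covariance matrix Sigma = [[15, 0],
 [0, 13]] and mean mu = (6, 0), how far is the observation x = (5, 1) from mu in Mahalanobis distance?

Step 1 — centre the observation: (x - mu) = (-1, 1).

Step 2 — invert Sigma. det(Sigma) = 15·13 - (0)² = 195.
  Sigma^{-1} = (1/det) · [[d, -b], [-b, a]] = [[0.0667, 0],
 [0, 0.0769]].

Step 3 — form the quadratic (x - mu)^T · Sigma^{-1} · (x - mu):
  Sigma^{-1} · (x - mu) = (-0.0667, 0.0769).
  (x - mu)^T · [Sigma^{-1} · (x - mu)] = (-1)·(-0.0667) + (1)·(0.0769) = 0.1436.

Step 4 — take square root: d = √(0.1436) ≈ 0.3789.

d(x, mu) = √(0.1436) ≈ 0.3789


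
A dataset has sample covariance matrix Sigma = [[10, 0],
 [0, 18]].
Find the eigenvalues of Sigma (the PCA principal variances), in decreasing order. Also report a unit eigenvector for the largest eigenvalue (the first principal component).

Step 1 — characteristic polynomial of 2×2 Sigma:
  det(Sigma - λI) = λ² - trace · λ + det = 0.
  trace = 10 + 18 = 28, det = 10·18 - (0)² = 180.
Step 2 — discriminant:
  Δ = trace² - 4·det = 784 - 720 = 64.
Step 3 — eigenvalues:
  λ = (trace ± √Δ)/2 = (28 ± 8)/2,
  λ_1 = 18,  λ_2 = 10.

Step 4 — unit eigenvector for λ_1: Sigma is diagonal, so its eigenvectors are the coordinate axes. λ_1 = 18 is the diagonal entry on the second coordinate axis, hence
  v_1 = (0, 1) (||v_1|| = 1).

λ_1 = 18,  λ_2 = 10;  v_1 ≈ (0, 1)


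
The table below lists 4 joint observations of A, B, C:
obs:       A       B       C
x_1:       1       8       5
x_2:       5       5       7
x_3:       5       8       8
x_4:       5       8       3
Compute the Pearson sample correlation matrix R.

Step 1 — column means:
  mean(A) = (1 + 5 + 5 + 5) / 4 = 16/4 = 4
  mean(B) = (8 + 5 + 8 + 8) / 4 = 29/4 = 7.25
  mean(C) = (5 + 7 + 8 + 3) / 4 = 23/4 = 5.75

Step 2 — sample variances and covariances s[i,j] = (1/(n-1)) · Σ_k (x_{k,i} - mean_i) · (x_{k,j} - mean_j), with n-1 = 3:
  s[A,A] = ((-3)·(-3) + (1)·(1) + (1)·(1) + (1)·(1)) / 3 = 12/3 = 4
  s[A,B] = ((-3)·(0.75) + (1)·(-2.25) + (1)·(0.75) + (1)·(0.75)) / 3 = -3/3 = -1
  s[A,C] = ((-3)·(-0.75) + (1)·(1.25) + (1)·(2.25) + (1)·(-2.75)) / 3 = 3/3 = 1
  s[B,B] = ((0.75)·(0.75) + (-2.25)·(-2.25) + (0.75)·(0.75) + (0.75)·(0.75)) / 3 = 6.75/3 = 2.25
  s[B,C] = ((0.75)·(-0.75) + (-2.25)·(1.25) + (0.75)·(2.25) + (0.75)·(-2.75)) / 3 = -3.75/3 = -1.25
  s[C,C] = ((-0.75)·(-0.75) + (1.25)·(1.25) + (2.25)·(2.25) + (-2.75)·(-2.75)) / 3 = 14.75/3 = 4.9167
  Sample standard deviations s_i = √(s[i,i]):
  s(A) = √(4) = 2
  s(B) = √(2.25) = 1.5
  s(C) = √(4.9167) = 2.2174

Step 3 — r_{ij} = s_{ij} / (s_i · s_j):
  r[A,A] = 1 (diagonal).
  r[A,B] = -1 / (2 · 1.5) = -1 / 3 = -0.3333
  r[A,C] = 1 / (2 · 2.2174) = 1 / 4.4347 = 0.2255
  r[B,B] = 1 (diagonal).
  r[B,C] = -1.25 / (1.5 · 2.2174) = -1.25 / 3.326 = -0.3758
  r[C,C] = 1 (diagonal).

R is symmetric with unit diagonal. Assembling:

R = [[1, -0.3333, 0.2255],
 [-0.3333, 1, -0.3758],
 [0.2255, -0.3758, 1]]


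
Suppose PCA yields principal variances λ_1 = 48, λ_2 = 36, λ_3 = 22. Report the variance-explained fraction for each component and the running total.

Step 1 — total variance = trace(Sigma) = Σ λ_i = 48 + 36 + 22 = 106.

Step 2 — fraction explained by component i = λ_i / Σ λ:
  PC1: 48/106 = 0.4528
  PC2: 36/106 = 0.3396
  PC3: 22/106 = 0.2075

Step 3 — cumulative fraction after k components = (λ_1 + ... + λ_k) / Σ λ:
  k = 1: 48/106 = 0.4528
  k = 2: (48 + 36)/106 = 84/106 = 0.7925
  k = 3: (48 + 36 + 22)/106 = 106/106 = 1

Summary (fraction, with percent):

explained: PC1 0.4528 (45.28%), PC2 0.3396 (33.96%), PC3 0.2075 (20.75%);  cumulative: 0.4528, 0.7925, 1


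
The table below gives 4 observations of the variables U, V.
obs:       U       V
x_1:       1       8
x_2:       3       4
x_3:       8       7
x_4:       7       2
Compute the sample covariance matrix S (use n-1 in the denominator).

Step 1 — column means:
  mean(U) = (1 + 3 + 8 + 7) / 4 = 19/4 = 4.75
  mean(V) = (8 + 4 + 7 + 2) / 4 = 21/4 = 5.25

Step 2 — sample covariance S[i,j] = (1/(n-1)) · Σ_k (x_{k,i} - mean_i) · (x_{k,j} - mean_j), with n-1 = 3.
  S[U,U] = ((-3.75)·(-3.75) + (-1.75)·(-1.75) + (3.25)·(3.25) + (2.25)·(2.25)) / 3 = 32.75/3 = 10.9167
  S[U,V] = ((-3.75)·(2.75) + (-1.75)·(-1.25) + (3.25)·(1.75) + (2.25)·(-3.25)) / 3 = -9.75/3 = -3.25
  S[V,V] = ((2.75)·(2.75) + (-1.25)·(-1.25) + (1.75)·(1.75) + (-3.25)·(-3.25)) / 3 = 22.75/3 = 7.5833

S is symmetric (S[j,i] = S[i,j]). Assembling:

S = [[10.9167, -3.25],
 [-3.25, 7.5833]]


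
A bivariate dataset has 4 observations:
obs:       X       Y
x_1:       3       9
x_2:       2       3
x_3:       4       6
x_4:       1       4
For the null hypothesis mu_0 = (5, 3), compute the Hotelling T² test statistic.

Step 1 — sample mean vector:
  mean(X) = (3 + 2 + 4 + 1) / 4 = 10/4 = 2.5
  mean(Y) = (9 + 3 + 6 + 4) / 4 = 22/4 = 5.5
  x̄ = (2.5, 5.5),  deviation x̄ - mu_0 = (2.5, 5.5) - (5, 3) = (-2.5, 2.5).

Step 2 — sample covariance matrix, S[i,j] = (1/(n-1)) · Σ_k (x_{k,i} - mean_i) · (x_{k,j} - mean_j), divisor n-1 = 3:
  S[X,X] = ((0.5)·(0.5) + (-0.5)·(-0.5) + (1.5)·(1.5) + (-1.5)·(-1.5)) / 3 = 5/3 = 1.6667
  S[X,Y] = ((0.5)·(3.5) + (-0.5)·(-2.5) + (1.5)·(0.5) + (-1.5)·(-1.5)) / 3 = 6/3 = 2
  S[Y,Y] = ((3.5)·(3.5) + (-2.5)·(-2.5) + (0.5)·(0.5) + (-1.5)·(-1.5)) / 3 = 21/3 = 7
  S = [[1.6667, 2],
 [2, 7]].

Step 3 — invert S. det(S) = 1.6667·7 - (2)² = 7.6667.
  S^{-1} = (1/det) · [[d, -b], [-b, a]] = [[0.913, -0.2609],
 [-0.2609, 0.2174]].

Step 4 — quadratic form (x̄ - mu_0)^T · S^{-1} · (x̄ - mu_0):
  S^{-1} · (x̄ - mu_0) = (-2.9348, 1.1957),
  (x̄ - mu_0)^T · [...] = (-2.5)·(-2.9348) + (2.5)·(1.1957) = 10.3261.

Step 5 — scale by n: T² = 4 · 10.3261 = 41.3043.

T² ≈ 41.3043


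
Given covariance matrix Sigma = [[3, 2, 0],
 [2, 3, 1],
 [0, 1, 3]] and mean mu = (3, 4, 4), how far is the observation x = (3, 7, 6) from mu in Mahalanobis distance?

Step 1 — centre the observation: (x - mu) = (0, 3, 2).

Step 2 — invert Sigma (cofactor / det for 3×3, or solve directly):
  Sigma^{-1} = [[0.6667, -0.5, 0.1667],
 [-0.5, 0.75, -0.25],
 [0.1667, -0.25, 0.4167]].

Step 3 — form the quadratic (x - mu)^T · Sigma^{-1} · (x - mu):
  Sigma^{-1} · (x - mu) = (-1.1667, 1.75, 0.0833).
  (x - mu)^T · [Sigma^{-1} · (x - mu)] = (0)·(-1.1667) + (3)·(1.75) + (2)·(0.0833) = 5.4167.

Step 4 — take square root: d = √(5.4167) ≈ 2.3274.

d(x, mu) = √(5.4167) ≈ 2.3274


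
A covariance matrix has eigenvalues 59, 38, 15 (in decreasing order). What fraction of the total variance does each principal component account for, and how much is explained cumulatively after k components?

Step 1 — total variance = trace(Sigma) = Σ λ_i = 59 + 38 + 15 = 112.

Step 2 — fraction explained by component i = λ_i / Σ λ:
  PC1: 59/112 = 0.5268
  PC2: 38/112 = 0.3393
  PC3: 15/112 = 0.1339

Step 3 — cumulative fraction after k components = (λ_1 + ... + λ_k) / Σ λ:
  k = 1: 59/112 = 0.5268
  k = 2: (59 + 38)/112 = 97/112 = 0.8661
  k = 3: (59 + 38 + 15)/112 = 112/112 = 1

Summary (fraction, with percent):

explained: PC1 0.5268 (52.68%), PC2 0.3393 (33.93%), PC3 0.1339 (13.39%);  cumulative: 0.5268, 0.8661, 1


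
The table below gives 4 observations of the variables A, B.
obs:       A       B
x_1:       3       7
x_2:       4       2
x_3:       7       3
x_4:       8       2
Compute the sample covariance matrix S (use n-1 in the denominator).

Step 1 — column means:
  mean(A) = (3 + 4 + 7 + 8) / 4 = 22/4 = 5.5
  mean(B) = (7 + 2 + 3 + 2) / 4 = 14/4 = 3.5

Step 2 — sample covariance S[i,j] = (1/(n-1)) · Σ_k (x_{k,i} - mean_i) · (x_{k,j} - mean_j), with n-1 = 3.
  S[A,A] = ((-2.5)·(-2.5) + (-1.5)·(-1.5) + (1.5)·(1.5) + (2.5)·(2.5)) / 3 = 17/3 = 5.6667
  S[A,B] = ((-2.5)·(3.5) + (-1.5)·(-1.5) + (1.5)·(-0.5) + (2.5)·(-1.5)) / 3 = -11/3 = -3.6667
  S[B,B] = ((3.5)·(3.5) + (-1.5)·(-1.5) + (-0.5)·(-0.5) + (-1.5)·(-1.5)) / 3 = 17/3 = 5.6667

S is symmetric (S[j,i] = S[i,j]). Assembling:

S = [[5.6667, -3.6667],
 [-3.6667, 5.6667]]


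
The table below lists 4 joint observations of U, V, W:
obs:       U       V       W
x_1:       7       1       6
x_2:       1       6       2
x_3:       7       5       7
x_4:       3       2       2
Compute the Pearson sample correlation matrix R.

Step 1 — column means:
  mean(U) = (7 + 1 + 7 + 3) / 4 = 18/4 = 4.5
  mean(V) = (1 + 6 + 5 + 2) / 4 = 14/4 = 3.5
  mean(W) = (6 + 2 + 7 + 2) / 4 = 17/4 = 4.25

Step 2 — sample variances and covariances s[i,j] = (1/(n-1)) · Σ_k (x_{k,i} - mean_i) · (x_{k,j} - mean_j), with n-1 = 3:
  s[U,U] = ((2.5)·(2.5) + (-3.5)·(-3.5) + (2.5)·(2.5) + (-1.5)·(-1.5)) / 3 = 27/3 = 9
  s[U,V] = ((2.5)·(-2.5) + (-3.5)·(2.5) + (2.5)·(1.5) + (-1.5)·(-1.5)) / 3 = -9/3 = -3
  s[U,W] = ((2.5)·(1.75) + (-3.5)·(-2.25) + (2.5)·(2.75) + (-1.5)·(-2.25)) / 3 = 22.5/3 = 7.5
  s[V,V] = ((-2.5)·(-2.5) + (2.5)·(2.5) + (1.5)·(1.5) + (-1.5)·(-1.5)) / 3 = 17/3 = 5.6667
  s[V,W] = ((-2.5)·(1.75) + (2.5)·(-2.25) + (1.5)·(2.75) + (-1.5)·(-2.25)) / 3 = -2.5/3 = -0.8333
  s[W,W] = ((1.75)·(1.75) + (-2.25)·(-2.25) + (2.75)·(2.75) + (-2.25)·(-2.25)) / 3 = 20.75/3 = 6.9167
  Sample standard deviations s_i = √(s[i,i]):
  s(U) = √(9) = 3
  s(V) = √(5.6667) = 2.3805
  s(W) = √(6.9167) = 2.63

Step 3 — r_{ij} = s_{ij} / (s_i · s_j):
  r[U,U] = 1 (diagonal).
  r[U,V] = -3 / (3 · 2.3805) = -3 / 7.1414 = -0.4201
  r[U,W] = 7.5 / (3 · 2.63) = 7.5 / 7.8899 = 0.9506
  r[V,V] = 1 (diagonal).
  r[V,W] = -0.8333 / (2.3805 · 2.63) = -0.8333 / 6.2605 = -0.1331
  r[W,W] = 1 (diagonal).

R is symmetric with unit diagonal. Assembling:

R = [[1, -0.4201, 0.9506],
 [-0.4201, 1, -0.1331],
 [0.9506, -0.1331, 1]]


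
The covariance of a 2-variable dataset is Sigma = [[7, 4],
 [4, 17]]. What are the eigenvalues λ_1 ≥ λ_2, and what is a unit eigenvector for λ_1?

Step 1 — characteristic polynomial of 2×2 Sigma:
  det(Sigma - λI) = λ² - trace · λ + det = 0.
  trace = 7 + 17 = 24, det = 7·17 - (4)² = 103.
Step 2 — discriminant:
  Δ = trace² - 4·det = 576 - 412 = 164.
Step 3 — eigenvalues:
  λ = (trace ± √Δ)/2 = (24 ± 12.8062)/2,
  λ_1 = 18.4031,  λ_2 = 5.5969.

Step 4 — unit eigenvector for λ_1: solve (Sigma - λ_1 I)v = 0. First row:
  (7 - 18.4031)·v_x + (4)·v_y = 0, i.e. (-11.4031)·v_x + (4)·v_y = 0,
  so v ∝ (b, λ_1 - a) = (4, 11.4031) = u.
  ||u|| = √((4)² + (11.4031)²) = √(146.0312) ≈ 12.0843,
  v_1 = u/||u|| ≈ (0.331, 0.9436) (||v_1|| = 1).

λ_1 = 18.4031,  λ_2 = 5.5969;  v_1 ≈ (0.331, 0.9436)


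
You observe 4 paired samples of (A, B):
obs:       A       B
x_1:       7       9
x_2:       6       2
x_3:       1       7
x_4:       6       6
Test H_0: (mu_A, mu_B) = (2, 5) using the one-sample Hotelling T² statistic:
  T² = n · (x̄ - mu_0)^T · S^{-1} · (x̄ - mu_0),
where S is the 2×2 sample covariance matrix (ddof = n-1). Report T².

Step 1 — sample mean vector:
  mean(A) = (7 + 6 + 1 + 6) / 4 = 20/4 = 5
  mean(B) = (9 + 2 + 7 + 6) / 4 = 24/4 = 6
  x̄ = (5, 6),  deviation x̄ - mu_0 = (5, 6) - (2, 5) = (3, 1).

Step 2 — sample covariance matrix, S[i,j] = (1/(n-1)) · Σ_k (x_{k,i} - mean_i) · (x_{k,j} - mean_j), divisor n-1 = 3:
  S[A,A] = ((2)·(2) + (1)·(1) + (-4)·(-4) + (1)·(1)) / 3 = 22/3 = 7.3333
  S[A,B] = ((2)·(3) + (1)·(-4) + (-4)·(1) + (1)·(0)) / 3 = -2/3 = -0.6667
  S[B,B] = ((3)·(3) + (-4)·(-4) + (1)·(1) + (0)·(0)) / 3 = 26/3 = 8.6667
  S = [[7.3333, -0.6667],
 [-0.6667, 8.6667]].

Step 3 — invert S. det(S) = 7.3333·8.6667 - (-0.6667)² = 63.1111.
  S^{-1} = (1/det) · [[d, -b], [-b, a]] = [[0.1373, 0.0106],
 [0.0106, 0.1162]].

Step 4 — quadratic form (x̄ - mu_0)^T · S^{-1} · (x̄ - mu_0):
  S^{-1} · (x̄ - mu_0) = (0.4225, 0.1479),
  (x̄ - mu_0)^T · [...] = (3)·(0.4225) + (1)·(0.1479) = 1.4155.

Step 5 — scale by n: T² = 4 · 1.4155 = 5.662.

T² ≈ 5.662


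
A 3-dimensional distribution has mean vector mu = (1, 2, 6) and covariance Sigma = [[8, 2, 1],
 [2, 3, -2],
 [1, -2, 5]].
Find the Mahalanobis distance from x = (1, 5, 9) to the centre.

Step 1 — centre the observation: (x - mu) = (0, 3, 3).

Step 2 — invert Sigma (cofactor / det for 3×3, or solve directly):
  Sigma^{-1} = [[0.193, -0.2105, -0.1228],
 [-0.2105, 0.6842, 0.3158],
 [-0.1228, 0.3158, 0.3509]].

Step 3 — form the quadratic (x - mu)^T · Sigma^{-1} · (x - mu):
  Sigma^{-1} · (x - mu) = (-1, 3, 2).
  (x - mu)^T · [Sigma^{-1} · (x - mu)] = (0)·(-1) + (3)·(3) + (3)·(2) = 15.

Step 4 — take square root: d = √(15) ≈ 3.873.

d(x, mu) = √(15) ≈ 3.873


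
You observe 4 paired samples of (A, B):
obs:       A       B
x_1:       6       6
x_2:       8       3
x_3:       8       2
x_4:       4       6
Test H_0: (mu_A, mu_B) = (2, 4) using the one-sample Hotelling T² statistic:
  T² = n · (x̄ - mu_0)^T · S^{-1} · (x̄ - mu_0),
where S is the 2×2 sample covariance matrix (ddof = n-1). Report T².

Step 1 — sample mean vector:
  mean(A) = (6 + 8 + 8 + 4) / 4 = 26/4 = 6.5
  mean(B) = (6 + 3 + 2 + 6) / 4 = 17/4 = 4.25
  x̄ = (6.5, 4.25),  deviation x̄ - mu_0 = (6.5, 4.25) - (2, 4) = (4.5, 0.25).

Step 2 — sample covariance matrix, S[i,j] = (1/(n-1)) · Σ_k (x_{k,i} - mean_i) · (x_{k,j} - mean_j), divisor n-1 = 3:
  S[A,A] = ((-0.5)·(-0.5) + (1.5)·(1.5) + (1.5)·(1.5) + (-2.5)·(-2.5)) / 3 = 11/3 = 3.6667
  S[A,B] = ((-0.5)·(1.75) + (1.5)·(-1.25) + (1.5)·(-2.25) + (-2.5)·(1.75)) / 3 = -10.5/3 = -3.5
  S[B,B] = ((1.75)·(1.75) + (-1.25)·(-1.25) + (-2.25)·(-2.25) + (1.75)·(1.75)) / 3 = 12.75/3 = 4.25
  S = [[3.6667, -3.5],
 [-3.5, 4.25]].

Step 3 — invert S. det(S) = 3.6667·4.25 - (-3.5)² = 3.3333.
  S^{-1} = (1/det) · [[d, -b], [-b, a]] = [[1.275, 1.05],
 [1.05, 1.1]].

Step 4 — quadratic form (x̄ - mu_0)^T · S^{-1} · (x̄ - mu_0):
  S^{-1} · (x̄ - mu_0) = (6, 5),
  (x̄ - mu_0)^T · [...] = (4.5)·(6) + (0.25)·(5) = 28.25.

Step 5 — scale by n: T² = 4 · 28.25 = 113.

T² ≈ 113


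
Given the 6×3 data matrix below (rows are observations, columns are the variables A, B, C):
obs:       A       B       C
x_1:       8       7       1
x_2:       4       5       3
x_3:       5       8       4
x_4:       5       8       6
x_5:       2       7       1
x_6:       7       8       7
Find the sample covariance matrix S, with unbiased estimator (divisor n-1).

Step 1 — column means:
  mean(A) = (8 + 4 + 5 + 5 + 2 + 7) / 6 = 31/6 = 5.1667
  mean(B) = (7 + 5 + 8 + 8 + 7 + 8) / 6 = 43/6 = 7.1667
  mean(C) = (1 + 3 + 4 + 6 + 1 + 7) / 6 = 22/6 = 3.6667

Step 2 — sample covariance S[i,j] = (1/(n-1)) · Σ_k (x_{k,i} - mean_i) · (x_{k,j} - mean_j), with n-1 = 5.
  S[A,A] = ((2.8333)·(2.8333) + (-1.1667)·(-1.1667) + (-0.1667)·(-0.1667) + (-0.1667)·(-0.1667) + (-3.1667)·(-3.1667) + (1.8333)·(1.8333)) / 5 = 22.8333/5 = 4.5667
  S[A,B] = ((2.8333)·(-0.1667) + (-1.1667)·(-2.1667) + (-0.1667)·(0.8333) + (-0.1667)·(0.8333) + (-3.1667)·(-0.1667) + (1.8333)·(0.8333)) / 5 = 3.8333/5 = 0.7667
  S[A,C] = ((2.8333)·(-2.6667) + (-1.1667)·(-0.6667) + (-0.1667)·(0.3333) + (-0.1667)·(2.3333) + (-3.1667)·(-2.6667) + (1.8333)·(3.3333)) / 5 = 7.3333/5 = 1.4667
  S[B,B] = ((-0.1667)·(-0.1667) + (-2.1667)·(-2.1667) + (0.8333)·(0.8333) + (0.8333)·(0.8333) + (-0.1667)·(-0.1667) + (0.8333)·(0.8333)) / 5 = 6.8333/5 = 1.3667
  S[B,C] = ((-0.1667)·(-2.6667) + (-2.1667)·(-0.6667) + (0.8333)·(0.3333) + (0.8333)·(2.3333) + (-0.1667)·(-2.6667) + (0.8333)·(3.3333)) / 5 = 7.3333/5 = 1.4667
  S[C,C] = ((-2.6667)·(-2.6667) + (-0.6667)·(-0.6667) + (0.3333)·(0.3333) + (2.3333)·(2.3333) + (-2.6667)·(-2.6667) + (3.3333)·(3.3333)) / 5 = 31.3333/5 = 6.2667

S is symmetric (S[j,i] = S[i,j]). Assembling:

S = [[4.5667, 0.7667, 1.4667],
 [0.7667, 1.3667, 1.4667],
 [1.4667, 1.4667, 6.2667]]


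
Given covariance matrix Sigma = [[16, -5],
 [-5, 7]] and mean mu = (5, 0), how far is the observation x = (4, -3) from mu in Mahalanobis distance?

Step 1 — centre the observation: (x - mu) = (-1, -3).

Step 2 — invert Sigma. det(Sigma) = 16·7 - (-5)² = 87.
  Sigma^{-1} = (1/det) · [[d, -b], [-b, a]] = [[0.0805, 0.0575],
 [0.0575, 0.1839]].

Step 3 — form the quadratic (x - mu)^T · Sigma^{-1} · (x - mu):
  Sigma^{-1} · (x - mu) = (-0.2529, -0.6092).
  (x - mu)^T · [Sigma^{-1} · (x - mu)] = (-1)·(-0.2529) + (-3)·(-0.6092) = 2.0805.

Step 4 — take square root: d = √(2.0805) ≈ 1.4424.

d(x, mu) = √(2.0805) ≈ 1.4424


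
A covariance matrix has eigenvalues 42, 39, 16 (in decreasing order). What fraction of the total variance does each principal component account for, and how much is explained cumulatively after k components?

Step 1 — total variance = trace(Sigma) = Σ λ_i = 42 + 39 + 16 = 97.

Step 2 — fraction explained by component i = λ_i / Σ λ:
  PC1: 42/97 = 0.433
  PC2: 39/97 = 0.4021
  PC3: 16/97 = 0.1649

Step 3 — cumulative fraction after k components = (λ_1 + ... + λ_k) / Σ λ:
  k = 1: 42/97 = 0.433
  k = 2: (42 + 39)/97 = 81/97 = 0.8351
  k = 3: (42 + 39 + 16)/97 = 97/97 = 1

Summary (fraction, with percent):

explained: PC1 0.433 (43.3%), PC2 0.4021 (40.21%), PC3 0.1649 (16.49%);  cumulative: 0.433, 0.8351, 1


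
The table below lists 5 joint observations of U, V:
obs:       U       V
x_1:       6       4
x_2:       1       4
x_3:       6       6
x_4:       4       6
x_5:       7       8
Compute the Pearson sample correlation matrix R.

Step 1 — column means:
  mean(U) = (6 + 1 + 6 + 4 + 7) / 5 = 24/5 = 4.8
  mean(V) = (4 + 4 + 6 + 6 + 8) / 5 = 28/5 = 5.6

Step 2 — sample variances and covariances s[i,j] = (1/(n-1)) · Σ_k (x_{k,i} - mean_i) · (x_{k,j} - mean_j), with n-1 = 4:
  s[U,U] = ((1.2)·(1.2) + (-3.8)·(-3.8) + (1.2)·(1.2) + (-0.8)·(-0.8) + (2.2)·(2.2)) / 4 = 22.8/4 = 5.7
  s[U,V] = ((1.2)·(-1.6) + (-3.8)·(-1.6) + (1.2)·(0.4) + (-0.8)·(0.4) + (2.2)·(2.4)) / 4 = 9.6/4 = 2.4
  s[V,V] = ((-1.6)·(-1.6) + (-1.6)·(-1.6) + (0.4)·(0.4) + (0.4)·(0.4) + (2.4)·(2.4)) / 4 = 11.2/4 = 2.8
  Sample standard deviations s_i = √(s[i,i]):
  s(U) = √(5.7) = 2.3875
  s(V) = √(2.8) = 1.6733

Step 3 — r_{ij} = s_{ij} / (s_i · s_j):
  r[U,U] = 1 (diagonal).
  r[U,V] = 2.4 / (2.3875 · 1.6733) = 2.4 / 3.995 = 0.6008
  r[V,V] = 1 (diagonal).

R is symmetric with unit diagonal. Assembling:

R = [[1, 0.6008],
 [0.6008, 1]]


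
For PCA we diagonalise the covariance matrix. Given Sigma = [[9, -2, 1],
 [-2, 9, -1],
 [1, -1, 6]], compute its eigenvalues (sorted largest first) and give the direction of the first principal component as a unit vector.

Step 1 — characteristic polynomial p(λ) = det(λI - Sigma) = λ³ - tr·λ² + c_1·λ - det, where tr = trace, c_1 = sum of the principal 2×2 minors, det = det(Sigma):
  tr = 9 + 9 + 6 = 24,
  c_1 = (9·9 - (-2)²) + (9·6 - (1)²) + (9·6 - (-1)²) = 77 + 53 + 53 = 183,
  det = 9·(9·6 - (-1)²) - (-2)·((-2)·6 - (-1)·(1)) + (1)·((-2)·(-1) - 9·(1)) = 9·(53) - (-2)·(-11) + (1)·(-7) = 448.
  So p(λ) = λ³ - 24λ² + 183λ - 448.
Step 2 — look for an integer root (rational root theorem: any rational root is an integer divisor of 448). Testing λ = 7:
  p(7) = 343 - 1176 + 1281 - 448 = 0  ✓
  Dividing out (λ - 7): p(λ) = (λ - 7)(λ² - 17λ + 64).
Step 3 — remaining eigenvalues from the quadratic λ² - 17λ + 64 = 0:
  Δ = 17² - 4·64 = 289 - 256 = 33,  λ = (17 ± √33)/2 = (17 ± 5.7446)/2 ≈ 11.3723 or 5.6277.
  Sorted: λ_1 = 11.3723,  λ_2 = 7,  λ_3 = 5.6277  (check: sum = 24 = tr ✓).

Step 4 — unit eigenvector for λ_1 ≈ 11.3723: v spans the null space of (Sigma - λ_1 I), whose rows are
  r_1 = (-2.3723, -2, 1),  r_2 = (-2, -2.3723, -1),  r_3 = (1, -1, -5.3723).
  v is orthogonal to every row, so take v ∝ r_1 × r_2 = ((-2)·(-1) - (1)·(-2.3723), (1)·(-2) - (-2.3723)·(-1), (-2.3723)·(-2.3723) - (-2)·(-2)) ≈ (4.3723, -4.3723, 1.6277).
  Let u = (4.3723, -4.3723, 1.6277).
  ||u|| = √((4.3723)² + (-4.3723)² + (1.6277)²) = √(40.8832) ≈ 6.394,  v_1 = u/||u|| ≈ (0.6838, -0.6838, 0.2546) (||v_1|| = 1).

λ_1 = 11.3723,  λ_2 = 7,  λ_3 = 5.6277;  v_1 ≈ (0.6838, -0.6838, 0.2546)


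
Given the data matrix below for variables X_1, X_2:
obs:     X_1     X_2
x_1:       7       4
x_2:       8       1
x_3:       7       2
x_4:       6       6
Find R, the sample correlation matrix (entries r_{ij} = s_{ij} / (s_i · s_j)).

Step 1 — column means:
  mean(X_1) = (7 + 8 + 7 + 6) / 4 = 28/4 = 7
  mean(X_2) = (4 + 1 + 2 + 6) / 4 = 13/4 = 3.25

Step 2 — sample variances and covariances s[i,j] = (1/(n-1)) · Σ_k (x_{k,i} - mean_i) · (x_{k,j} - mean_j), with n-1 = 3:
  s[X_1,X_1] = ((0)·(0) + (1)·(1) + (0)·(0) + (-1)·(-1)) / 3 = 2/3 = 0.6667
  s[X_1,X_2] = ((0)·(0.75) + (1)·(-2.25) + (0)·(-1.25) + (-1)·(2.75)) / 3 = -5/3 = -1.6667
  s[X_2,X_2] = ((0.75)·(0.75) + (-2.25)·(-2.25) + (-1.25)·(-1.25) + (2.75)·(2.75)) / 3 = 14.75/3 = 4.9167
  Sample standard deviations s_i = √(s[i,i]):
  s(X_1) = √(0.6667) = 0.8165
  s(X_2) = √(4.9167) = 2.2174

Step 3 — r_{ij} = s_{ij} / (s_i · s_j):
  r[X_1,X_1] = 1 (diagonal).
  r[X_1,X_2] = -1.6667 / (0.8165 · 2.2174) = -1.6667 / 1.8105 = -0.9206
  r[X_2,X_2] = 1 (diagonal).

R is symmetric with unit diagonal. Assembling:

R = [[1, -0.9206],
 [-0.9206, 1]]


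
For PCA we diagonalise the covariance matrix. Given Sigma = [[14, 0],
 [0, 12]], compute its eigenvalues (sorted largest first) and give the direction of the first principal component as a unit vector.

Step 1 — characteristic polynomial of 2×2 Sigma:
  det(Sigma - λI) = λ² - trace · λ + det = 0.
  trace = 14 + 12 = 26, det = 14·12 - (0)² = 168.
Step 2 — discriminant:
  Δ = trace² - 4·det = 676 - 672 = 4.
Step 3 — eigenvalues:
  λ = (trace ± √Δ)/2 = (26 ± 2)/2,
  λ_1 = 14,  λ_2 = 12.

Step 4 — unit eigenvector for λ_1: Sigma is diagonal, so its eigenvectors are the coordinate axes. λ_1 = 14 is the diagonal entry on the first coordinate axis, hence
  v_1 = (1, 0) (||v_1|| = 1).

λ_1 = 14,  λ_2 = 12;  v_1 ≈ (1, 0)


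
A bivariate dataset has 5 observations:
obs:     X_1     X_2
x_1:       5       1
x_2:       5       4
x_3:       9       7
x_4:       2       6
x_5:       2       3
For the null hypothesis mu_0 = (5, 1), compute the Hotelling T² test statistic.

Step 1 — sample mean vector:
  mean(X_1) = (5 + 5 + 9 + 2 + 2) / 5 = 23/5 = 4.6
  mean(X_2) = (1 + 4 + 7 + 6 + 3) / 5 = 21/5 = 4.2
  x̄ = (4.6, 4.2),  deviation x̄ - mu_0 = (4.6, 4.2) - (5, 1) = (-0.4, 3.2).

Step 2 — sample covariance matrix, S[i,j] = (1/(n-1)) · Σ_k (x_{k,i} - mean_i) · (x_{k,j} - mean_j), divisor n-1 = 4:
  S[X_1,X_1] = ((0.4)·(0.4) + (0.4)·(0.4) + (4.4)·(4.4) + (-2.6)·(-2.6) + (-2.6)·(-2.6)) / 4 = 33.2/4 = 8.3
  S[X_1,X_2] = ((0.4)·(-3.2) + (0.4)·(-0.2) + (4.4)·(2.8) + (-2.6)·(1.8) + (-2.6)·(-1.2)) / 4 = 9.4/4 = 2.35
  S[X_2,X_2] = ((-3.2)·(-3.2) + (-0.2)·(-0.2) + (2.8)·(2.8) + (1.8)·(1.8) + (-1.2)·(-1.2)) / 4 = 22.8/4 = 5.7
  S = [[8.3, 2.35],
 [2.35, 5.7]].

Step 3 — invert S. det(S) = 8.3·5.7 - (2.35)² = 41.7875.
  S^{-1} = (1/det) · [[d, -b], [-b, a]] = [[0.1364, -0.0562],
 [-0.0562, 0.1986]].

Step 4 — quadratic form (x̄ - mu_0)^T · S^{-1} · (x̄ - mu_0):
  S^{-1} · (x̄ - mu_0) = (-0.2345, 0.6581),
  (x̄ - mu_0)^T · [...] = (-0.4)·(-0.2345) + (3.2)·(0.6581) = 2.1997.

Step 5 — scale by n: T² = 5 · 2.1997 = 10.9985.

T² ≈ 10.9985


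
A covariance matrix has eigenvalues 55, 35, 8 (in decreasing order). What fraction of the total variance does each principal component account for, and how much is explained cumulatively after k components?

Step 1 — total variance = trace(Sigma) = Σ λ_i = 55 + 35 + 8 = 98.

Step 2 — fraction explained by component i = λ_i / Σ λ:
  PC1: 55/98 = 0.5612
  PC2: 35/98 = 0.3571
  PC3: 8/98 = 0.0816

Step 3 — cumulative fraction after k components = (λ_1 + ... + λ_k) / Σ λ:
  k = 1: 55/98 = 0.5612
  k = 2: (55 + 35)/98 = 90/98 = 0.9184
  k = 3: (55 + 35 + 8)/98 = 98/98 = 1

Summary (fraction, with percent):

explained: PC1 0.5612 (56.12%), PC2 0.3571 (35.71%), PC3 0.0816 (8.16%);  cumulative: 0.5612, 0.9184, 1


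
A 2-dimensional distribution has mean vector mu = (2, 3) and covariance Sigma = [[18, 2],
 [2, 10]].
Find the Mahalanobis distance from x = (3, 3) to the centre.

Step 1 — centre the observation: (x - mu) = (1, 0).

Step 2 — invert Sigma. det(Sigma) = 18·10 - (2)² = 176.
  Sigma^{-1} = (1/det) · [[d, -b], [-b, a]] = [[0.0568, -0.0114],
 [-0.0114, 0.1023]].

Step 3 — form the quadratic (x - mu)^T · Sigma^{-1} · (x - mu):
  Sigma^{-1} · (x - mu) = (0.0568, -0.0114).
  (x - mu)^T · [Sigma^{-1} · (x - mu)] = (1)·(0.0568) + (0)·(-0.0114) = 0.0568.

Step 4 — take square root: d = √(0.0568) ≈ 0.2384.

d(x, mu) = √(0.0568) ≈ 0.2384


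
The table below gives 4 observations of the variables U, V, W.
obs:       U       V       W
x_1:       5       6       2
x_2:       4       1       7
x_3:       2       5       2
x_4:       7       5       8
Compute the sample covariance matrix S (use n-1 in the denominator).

Step 1 — column means:
  mean(U) = (5 + 4 + 2 + 7) / 4 = 18/4 = 4.5
  mean(V) = (6 + 1 + 5 + 5) / 4 = 17/4 = 4.25
  mean(W) = (2 + 7 + 2 + 8) / 4 = 19/4 = 4.75

Step 2 — sample covariance S[i,j] = (1/(n-1)) · Σ_k (x_{k,i} - mean_i) · (x_{k,j} - mean_j), with n-1 = 3.
  S[U,U] = ((0.5)·(0.5) + (-0.5)·(-0.5) + (-2.5)·(-2.5) + (2.5)·(2.5)) / 3 = 13/3 = 4.3333
  S[U,V] = ((0.5)·(1.75) + (-0.5)·(-3.25) + (-2.5)·(0.75) + (2.5)·(0.75)) / 3 = 2.5/3 = 0.8333
  S[U,W] = ((0.5)·(-2.75) + (-0.5)·(2.25) + (-2.5)·(-2.75) + (2.5)·(3.25)) / 3 = 12.5/3 = 4.1667
  S[V,V] = ((1.75)·(1.75) + (-3.25)·(-3.25) + (0.75)·(0.75) + (0.75)·(0.75)) / 3 = 14.75/3 = 4.9167
  S[V,W] = ((1.75)·(-2.75) + (-3.25)·(2.25) + (0.75)·(-2.75) + (0.75)·(3.25)) / 3 = -11.75/3 = -3.9167
  S[W,W] = ((-2.75)·(-2.75) + (2.25)·(2.25) + (-2.75)·(-2.75) + (3.25)·(3.25)) / 3 = 30.75/3 = 10.25

S is symmetric (S[j,i] = S[i,j]). Assembling:

S = [[4.3333, 0.8333, 4.1667],
 [0.8333, 4.9167, -3.9167],
 [4.1667, -3.9167, 10.25]]


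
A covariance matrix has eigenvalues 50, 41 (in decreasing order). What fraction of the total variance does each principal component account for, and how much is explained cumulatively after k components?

Step 1 — total variance = trace(Sigma) = Σ λ_i = 50 + 41 = 91.

Step 2 — fraction explained by component i = λ_i / Σ λ:
  PC1: 50/91 = 0.5495
  PC2: 41/91 = 0.4505

Step 3 — cumulative fraction after k components = (λ_1 + ... + λ_k) / Σ λ:
  k = 1: 50/91 = 0.5495
  k = 2: (50 + 41)/91 = 91/91 = 1

Summary (fraction, with percent):

explained: PC1 0.5495 (54.95%), PC2 0.4505 (45.05%);  cumulative: 0.5495, 1


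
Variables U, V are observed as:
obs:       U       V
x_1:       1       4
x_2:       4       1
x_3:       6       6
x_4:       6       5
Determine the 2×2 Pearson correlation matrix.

Step 1 — column means:
  mean(U) = (1 + 4 + 6 + 6) / 4 = 17/4 = 4.25
  mean(V) = (4 + 1 + 6 + 5) / 4 = 16/4 = 4

Step 2 — sample variances and covariances s[i,j] = (1/(n-1)) · Σ_k (x_{k,i} - mean_i) · (x_{k,j} - mean_j), with n-1 = 3:
  s[U,U] = ((-3.25)·(-3.25) + (-0.25)·(-0.25) + (1.75)·(1.75) + (1.75)·(1.75)) / 3 = 16.75/3 = 5.5833
  s[U,V] = ((-3.25)·(0) + (-0.25)·(-3) + (1.75)·(2) + (1.75)·(1)) / 3 = 6/3 = 2
  s[V,V] = ((0)·(0) + (-3)·(-3) + (2)·(2) + (1)·(1)) / 3 = 14/3 = 4.6667
  Sample standard deviations s_i = √(s[i,i]):
  s(U) = √(5.5833) = 2.3629
  s(V) = √(4.6667) = 2.1602

Step 3 — r_{ij} = s_{ij} / (s_i · s_j):
  r[U,U] = 1 (diagonal).
  r[U,V] = 2 / (2.3629 · 2.1602) = 2 / 5.1045 = 0.3918
  r[V,V] = 1 (diagonal).

R is symmetric with unit diagonal. Assembling:

R = [[1, 0.3918],
 [0.3918, 1]]


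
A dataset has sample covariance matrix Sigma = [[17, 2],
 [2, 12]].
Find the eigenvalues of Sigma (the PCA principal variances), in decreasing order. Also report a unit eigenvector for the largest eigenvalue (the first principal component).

Step 1 — characteristic polynomial of 2×2 Sigma:
  det(Sigma - λI) = λ² - trace · λ + det = 0.
  trace = 17 + 12 = 29, det = 17·12 - (2)² = 200.
Step 2 — discriminant:
  Δ = trace² - 4·det = 841 - 800 = 41.
Step 3 — eigenvalues:
  λ = (trace ± √Δ)/2 = (29 ± 6.4031)/2,
  λ_1 = 17.7016,  λ_2 = 11.2984.

Step 4 — unit eigenvector for λ_1: solve (Sigma - λ_1 I)v = 0. First row:
  (17 - 17.7016)·v_x + (2)·v_y = 0, i.e. (-0.7016)·v_x + (2)·v_y = 0,
  so v ∝ (b, λ_1 - a) = (2, 0.7016) = u.
  ||u|| = √((2)² + (0.7016)²) = √(4.4922) ≈ 2.1195,
  v_1 = u/||u|| ≈ (0.9436, 0.331) (||v_1|| = 1).

λ_1 = 17.7016,  λ_2 = 11.2984;  v_1 ≈ (0.9436, 0.331)
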